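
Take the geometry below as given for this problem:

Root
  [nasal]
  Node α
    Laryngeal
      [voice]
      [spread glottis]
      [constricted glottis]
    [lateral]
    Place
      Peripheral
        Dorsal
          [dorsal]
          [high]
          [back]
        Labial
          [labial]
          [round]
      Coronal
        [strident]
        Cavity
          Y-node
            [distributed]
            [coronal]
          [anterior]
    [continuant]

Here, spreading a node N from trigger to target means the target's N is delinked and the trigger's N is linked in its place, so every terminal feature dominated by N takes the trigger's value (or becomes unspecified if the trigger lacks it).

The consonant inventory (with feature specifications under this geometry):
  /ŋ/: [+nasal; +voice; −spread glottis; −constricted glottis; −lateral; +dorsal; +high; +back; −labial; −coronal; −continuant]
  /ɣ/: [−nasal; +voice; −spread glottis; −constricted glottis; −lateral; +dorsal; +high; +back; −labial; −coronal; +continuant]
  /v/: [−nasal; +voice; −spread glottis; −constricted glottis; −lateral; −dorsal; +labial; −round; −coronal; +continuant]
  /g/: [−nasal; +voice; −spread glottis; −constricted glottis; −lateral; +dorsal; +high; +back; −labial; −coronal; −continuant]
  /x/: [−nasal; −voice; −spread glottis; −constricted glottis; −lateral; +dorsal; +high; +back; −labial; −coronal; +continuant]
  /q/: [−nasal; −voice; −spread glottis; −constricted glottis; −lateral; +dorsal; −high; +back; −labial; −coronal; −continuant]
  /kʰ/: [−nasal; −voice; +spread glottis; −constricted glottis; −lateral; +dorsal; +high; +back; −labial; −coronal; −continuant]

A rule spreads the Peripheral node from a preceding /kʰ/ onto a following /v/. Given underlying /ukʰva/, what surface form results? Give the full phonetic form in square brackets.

[ukʰɣa]

Terminals under Peripheral in this geometry: [dorsal], [high], [back], [labial], [round].
The target acquires /kʰ/'s values for everything under Peripheral — [+dorsal], [+high], [+back], [−labial] — while keeping its own [nasal], [voice], [spread glottis], ….
The resulting bundle matches /ɣ/ in the inventory; substituting it for /v/ gives [ukʰɣa].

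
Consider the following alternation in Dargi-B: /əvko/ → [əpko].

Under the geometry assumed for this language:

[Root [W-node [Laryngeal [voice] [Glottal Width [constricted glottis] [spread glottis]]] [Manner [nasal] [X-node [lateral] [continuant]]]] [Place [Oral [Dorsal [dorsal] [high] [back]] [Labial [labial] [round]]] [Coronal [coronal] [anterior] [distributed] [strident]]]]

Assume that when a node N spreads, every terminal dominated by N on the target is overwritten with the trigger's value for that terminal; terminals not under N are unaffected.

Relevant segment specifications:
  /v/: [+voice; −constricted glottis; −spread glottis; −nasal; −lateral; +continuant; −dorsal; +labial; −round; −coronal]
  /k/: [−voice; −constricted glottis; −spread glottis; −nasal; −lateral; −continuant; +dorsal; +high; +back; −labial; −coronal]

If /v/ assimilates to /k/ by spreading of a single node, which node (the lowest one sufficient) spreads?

W-node

/v/ and [p] differ in [voice], [continuant]; every other specified feature is identical.
Tracing each changed feature up the tree, the paths first meet at W-node; any lower node misses at least one of them.
If W-node spreads, every terminal under it takes /k/'s value, producing [p] as observed.
Since [dorsal], [labial] are preserved even though /k/ disagrees there, no node above W-node spread.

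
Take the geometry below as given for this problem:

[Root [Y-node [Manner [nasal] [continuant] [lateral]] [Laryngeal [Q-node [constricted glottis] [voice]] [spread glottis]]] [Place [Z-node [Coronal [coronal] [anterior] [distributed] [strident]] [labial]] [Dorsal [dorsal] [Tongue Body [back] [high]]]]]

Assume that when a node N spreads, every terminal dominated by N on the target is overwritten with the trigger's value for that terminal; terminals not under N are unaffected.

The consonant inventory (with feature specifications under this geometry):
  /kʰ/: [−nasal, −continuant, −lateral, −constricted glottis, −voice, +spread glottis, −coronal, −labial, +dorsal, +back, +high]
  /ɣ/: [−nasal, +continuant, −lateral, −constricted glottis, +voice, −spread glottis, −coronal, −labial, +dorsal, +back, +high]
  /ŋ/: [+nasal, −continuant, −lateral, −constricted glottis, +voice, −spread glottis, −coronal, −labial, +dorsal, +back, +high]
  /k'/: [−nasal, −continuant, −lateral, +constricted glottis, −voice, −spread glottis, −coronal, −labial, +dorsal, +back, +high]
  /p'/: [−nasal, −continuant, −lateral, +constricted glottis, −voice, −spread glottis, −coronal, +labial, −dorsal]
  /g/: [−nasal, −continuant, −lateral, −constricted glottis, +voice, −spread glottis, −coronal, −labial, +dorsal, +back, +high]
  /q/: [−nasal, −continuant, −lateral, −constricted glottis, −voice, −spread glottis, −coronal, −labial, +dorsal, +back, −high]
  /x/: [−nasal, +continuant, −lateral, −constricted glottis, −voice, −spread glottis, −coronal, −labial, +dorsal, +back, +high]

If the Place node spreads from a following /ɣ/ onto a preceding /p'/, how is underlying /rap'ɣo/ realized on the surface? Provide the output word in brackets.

Terminals under Place in this geometry: [coronal], [anterior], [distributed], [strident], [labial], [dorsal], [back], [high].
The target acquires /ɣ/'s values for everything under Place — [−coronal], [−labial], [+dorsal], [+back], [+high] — while keeping its own [nasal], [continuant], [lateral], ….
The resulting bundle matches /k'/ in the inventory; substituting it for /p'/ gives [rak'ɣo].

[rak'ɣo]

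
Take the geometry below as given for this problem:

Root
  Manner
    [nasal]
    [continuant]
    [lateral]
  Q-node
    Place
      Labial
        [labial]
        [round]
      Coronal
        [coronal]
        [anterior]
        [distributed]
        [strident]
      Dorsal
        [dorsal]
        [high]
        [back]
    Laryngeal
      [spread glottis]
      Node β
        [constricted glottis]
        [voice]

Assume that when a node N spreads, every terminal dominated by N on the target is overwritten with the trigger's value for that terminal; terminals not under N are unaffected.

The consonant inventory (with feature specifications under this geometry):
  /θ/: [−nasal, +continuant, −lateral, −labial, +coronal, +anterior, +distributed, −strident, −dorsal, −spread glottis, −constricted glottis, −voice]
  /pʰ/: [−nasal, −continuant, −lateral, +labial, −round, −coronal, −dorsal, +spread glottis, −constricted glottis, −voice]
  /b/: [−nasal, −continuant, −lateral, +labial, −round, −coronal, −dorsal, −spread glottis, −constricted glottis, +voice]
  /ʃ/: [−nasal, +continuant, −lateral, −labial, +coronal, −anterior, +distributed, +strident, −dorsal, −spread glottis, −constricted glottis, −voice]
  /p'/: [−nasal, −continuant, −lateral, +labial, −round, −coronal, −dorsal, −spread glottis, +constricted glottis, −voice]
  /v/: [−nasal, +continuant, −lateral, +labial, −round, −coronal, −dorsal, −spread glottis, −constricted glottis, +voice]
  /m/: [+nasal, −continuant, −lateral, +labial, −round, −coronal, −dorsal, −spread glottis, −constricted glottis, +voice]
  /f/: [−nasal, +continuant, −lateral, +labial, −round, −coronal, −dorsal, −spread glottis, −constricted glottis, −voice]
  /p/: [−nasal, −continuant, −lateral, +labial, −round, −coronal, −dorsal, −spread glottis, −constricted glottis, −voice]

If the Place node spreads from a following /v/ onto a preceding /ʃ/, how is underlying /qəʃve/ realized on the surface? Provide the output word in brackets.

[qəfve]

Place immediately or transitively dominates [labial], [round], [coronal], [anterior], [distributed], [strident], [dorsal], [high], [back].
Spreading Place from /v/ onto /ʃ/ replaces those values with /v/'s: [+labial], [−round], [−coronal], [−dorsal]. Features outside Place ([nasal], [continuant], [lateral], …) stay as in /ʃ/.
The resulting bundle matches /f/ in the inventory; substituting it for /ʃ/ gives [qəfve].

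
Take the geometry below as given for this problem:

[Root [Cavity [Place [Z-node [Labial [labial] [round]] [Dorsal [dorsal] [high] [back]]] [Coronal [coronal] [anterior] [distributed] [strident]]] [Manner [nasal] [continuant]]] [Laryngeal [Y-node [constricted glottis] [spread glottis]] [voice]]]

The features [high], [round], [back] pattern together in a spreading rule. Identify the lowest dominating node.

[high]: Root → Cavity → Place → Z-node → Dorsal → [high].
[round] lies under Labial (below Cavity).
[back] lies under Dorsal (below Cavity).
The listed terminals split across distinct daughters of Z-node, so Z-node itself is the smallest node containing them all.

Z-node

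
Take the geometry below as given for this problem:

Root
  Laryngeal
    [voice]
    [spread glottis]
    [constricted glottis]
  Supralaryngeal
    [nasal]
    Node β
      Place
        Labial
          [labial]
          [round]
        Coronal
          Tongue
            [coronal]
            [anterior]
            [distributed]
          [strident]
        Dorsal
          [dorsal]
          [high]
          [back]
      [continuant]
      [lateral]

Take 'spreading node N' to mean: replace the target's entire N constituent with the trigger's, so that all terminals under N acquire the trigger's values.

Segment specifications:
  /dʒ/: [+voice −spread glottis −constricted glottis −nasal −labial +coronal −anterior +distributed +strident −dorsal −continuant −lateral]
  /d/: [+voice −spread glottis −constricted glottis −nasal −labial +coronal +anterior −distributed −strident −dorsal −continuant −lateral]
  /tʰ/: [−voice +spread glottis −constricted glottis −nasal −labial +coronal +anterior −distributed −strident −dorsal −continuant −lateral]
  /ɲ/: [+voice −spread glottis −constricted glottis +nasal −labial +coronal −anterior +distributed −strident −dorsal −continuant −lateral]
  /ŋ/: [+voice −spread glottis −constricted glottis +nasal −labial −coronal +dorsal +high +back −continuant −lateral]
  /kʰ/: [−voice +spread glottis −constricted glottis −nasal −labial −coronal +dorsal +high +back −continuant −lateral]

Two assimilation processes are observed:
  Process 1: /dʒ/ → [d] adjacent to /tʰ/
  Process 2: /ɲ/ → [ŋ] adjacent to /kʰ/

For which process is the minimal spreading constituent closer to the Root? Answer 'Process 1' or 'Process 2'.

Process 1 alters [anterior], [distributed], [strident]; the lowest common ancestor is Coronal (depth 4 from Root).
Process 2 alters [coronal], [anterior], [distributed], [strident], [dorsal], [high], [back]; the lowest common ancestor is Place (depth 3 from Root).
Depth 3 < depth 4; Process 2 involves the structurally higher constituent Place.

Process 2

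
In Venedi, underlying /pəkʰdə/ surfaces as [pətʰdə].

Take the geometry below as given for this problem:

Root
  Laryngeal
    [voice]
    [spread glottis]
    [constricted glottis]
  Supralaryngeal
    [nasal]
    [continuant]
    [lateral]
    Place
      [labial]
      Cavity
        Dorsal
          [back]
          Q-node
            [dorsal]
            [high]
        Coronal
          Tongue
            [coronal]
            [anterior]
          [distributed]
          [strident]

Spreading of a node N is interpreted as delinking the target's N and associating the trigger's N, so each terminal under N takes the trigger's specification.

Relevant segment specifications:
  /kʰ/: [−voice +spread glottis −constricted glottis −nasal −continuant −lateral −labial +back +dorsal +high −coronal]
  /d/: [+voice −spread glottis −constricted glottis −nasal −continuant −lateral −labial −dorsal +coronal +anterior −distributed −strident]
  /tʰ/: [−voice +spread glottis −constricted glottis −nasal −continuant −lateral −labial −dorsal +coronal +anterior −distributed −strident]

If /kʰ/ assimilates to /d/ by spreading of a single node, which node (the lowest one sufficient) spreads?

Cavity

The alternation /kʰ/ → [tʰ] changes [coronal], [anterior], [distributed], [strident], [dorsal], [high], [back] and nothing else.
These terminals are all dominated by Cavity, and no proper subconstituent of Cavity covers them all; Cavity is their lowest common ancestor.
Spreading Cavity from /d/ overwrites each of those terminals with /d/'s values, yielding exactly [tʰ].
[spread glottis], [voice] stay as in /kʰ/ although /d/ differs there, so no node dominating them spread; among the remaining candidates Cavity is the lowest that derives the output.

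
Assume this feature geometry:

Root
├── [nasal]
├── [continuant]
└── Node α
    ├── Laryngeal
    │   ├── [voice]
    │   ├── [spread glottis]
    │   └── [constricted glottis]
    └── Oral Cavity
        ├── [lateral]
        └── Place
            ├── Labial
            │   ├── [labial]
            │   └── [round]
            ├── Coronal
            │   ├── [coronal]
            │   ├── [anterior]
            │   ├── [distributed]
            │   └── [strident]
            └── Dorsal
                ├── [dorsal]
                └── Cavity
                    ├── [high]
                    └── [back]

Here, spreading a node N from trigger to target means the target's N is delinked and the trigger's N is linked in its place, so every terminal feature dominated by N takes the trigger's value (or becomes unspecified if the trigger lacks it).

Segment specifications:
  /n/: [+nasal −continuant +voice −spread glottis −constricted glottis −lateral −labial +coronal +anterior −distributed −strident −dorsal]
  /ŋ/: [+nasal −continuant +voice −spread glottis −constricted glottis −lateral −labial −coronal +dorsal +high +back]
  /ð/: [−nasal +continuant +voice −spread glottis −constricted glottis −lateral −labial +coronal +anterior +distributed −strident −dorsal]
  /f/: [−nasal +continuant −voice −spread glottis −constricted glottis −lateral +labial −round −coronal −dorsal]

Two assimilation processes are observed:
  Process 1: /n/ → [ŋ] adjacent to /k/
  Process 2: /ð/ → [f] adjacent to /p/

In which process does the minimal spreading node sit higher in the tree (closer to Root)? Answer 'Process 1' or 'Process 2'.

Process 1: the features that change are [coronal], [anterior], [distributed], [strident], [dorsal], [high], [back]; the minimal node is Place (depth 3).
Process 2 alters [voice], [labial], [round], [coronal], [anterior], [distributed], [strident]; the lowest common ancestor is Node α (depth 1 from Root).
Node α is closer to Root than Place, so Process 2 spreads the higher node.

Process 2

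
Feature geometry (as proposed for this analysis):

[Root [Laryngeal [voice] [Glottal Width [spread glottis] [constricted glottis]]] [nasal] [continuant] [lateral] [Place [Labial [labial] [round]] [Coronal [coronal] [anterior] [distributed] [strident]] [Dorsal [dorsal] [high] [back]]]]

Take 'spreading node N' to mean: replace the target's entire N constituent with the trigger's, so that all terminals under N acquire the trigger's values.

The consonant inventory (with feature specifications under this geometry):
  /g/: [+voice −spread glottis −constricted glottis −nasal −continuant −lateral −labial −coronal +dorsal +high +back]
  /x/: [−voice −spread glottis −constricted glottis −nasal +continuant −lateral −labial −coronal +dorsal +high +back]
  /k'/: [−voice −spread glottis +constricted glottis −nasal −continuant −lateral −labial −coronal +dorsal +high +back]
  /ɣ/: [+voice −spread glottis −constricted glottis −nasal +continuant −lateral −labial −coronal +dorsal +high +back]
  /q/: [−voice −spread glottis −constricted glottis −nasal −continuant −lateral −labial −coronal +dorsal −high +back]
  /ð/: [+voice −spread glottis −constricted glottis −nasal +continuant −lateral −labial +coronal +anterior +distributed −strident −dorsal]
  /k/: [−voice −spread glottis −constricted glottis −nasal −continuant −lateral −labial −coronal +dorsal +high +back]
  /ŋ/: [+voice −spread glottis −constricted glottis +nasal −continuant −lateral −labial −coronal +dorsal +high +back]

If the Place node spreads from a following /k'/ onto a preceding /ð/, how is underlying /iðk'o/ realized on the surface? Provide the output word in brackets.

[iɣk'o]

Terminals under Place in this geometry: [labial], [round], [coronal], [anterior], [distributed], [strident], [dorsal], [high], [back].
After delinking /ð/'s Place and linking /k'/'s, the affected terminals become [−labial], [−coronal], [+dorsal], [+high], [+back]; [voice], [spread glottis], [constricted glottis], … (outside Place) are retained from /ð/.
This feature bundle is that of [ɣ], so /iðk'o/ surfaces as [iɣk'o].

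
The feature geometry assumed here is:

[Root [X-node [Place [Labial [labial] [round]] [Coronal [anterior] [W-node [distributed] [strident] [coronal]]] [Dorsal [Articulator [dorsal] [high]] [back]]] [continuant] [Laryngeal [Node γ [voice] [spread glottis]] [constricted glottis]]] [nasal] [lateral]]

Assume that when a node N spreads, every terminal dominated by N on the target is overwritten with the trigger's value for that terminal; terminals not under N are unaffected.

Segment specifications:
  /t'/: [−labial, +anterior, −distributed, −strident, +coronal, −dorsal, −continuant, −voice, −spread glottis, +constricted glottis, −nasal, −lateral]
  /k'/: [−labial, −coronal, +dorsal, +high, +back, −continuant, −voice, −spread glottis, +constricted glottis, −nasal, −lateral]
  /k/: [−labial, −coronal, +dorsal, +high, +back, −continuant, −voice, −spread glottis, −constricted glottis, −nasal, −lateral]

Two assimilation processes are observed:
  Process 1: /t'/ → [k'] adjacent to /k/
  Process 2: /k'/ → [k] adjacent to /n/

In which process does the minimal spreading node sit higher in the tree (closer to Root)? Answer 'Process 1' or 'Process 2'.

Process 1

Process 1: the features that change are [coronal], [anterior], [distributed], [strident], [dorsal], [high], [back]; the minimal node is Place (depth 2).
Process 2: the feature that changes is [constricted glottis]; the minimal node is [constricted glottis] (depth 3).
Place (depth 2) sits above [constricted glottis] (depth 3), making Process 1 the one with the higher spreading node.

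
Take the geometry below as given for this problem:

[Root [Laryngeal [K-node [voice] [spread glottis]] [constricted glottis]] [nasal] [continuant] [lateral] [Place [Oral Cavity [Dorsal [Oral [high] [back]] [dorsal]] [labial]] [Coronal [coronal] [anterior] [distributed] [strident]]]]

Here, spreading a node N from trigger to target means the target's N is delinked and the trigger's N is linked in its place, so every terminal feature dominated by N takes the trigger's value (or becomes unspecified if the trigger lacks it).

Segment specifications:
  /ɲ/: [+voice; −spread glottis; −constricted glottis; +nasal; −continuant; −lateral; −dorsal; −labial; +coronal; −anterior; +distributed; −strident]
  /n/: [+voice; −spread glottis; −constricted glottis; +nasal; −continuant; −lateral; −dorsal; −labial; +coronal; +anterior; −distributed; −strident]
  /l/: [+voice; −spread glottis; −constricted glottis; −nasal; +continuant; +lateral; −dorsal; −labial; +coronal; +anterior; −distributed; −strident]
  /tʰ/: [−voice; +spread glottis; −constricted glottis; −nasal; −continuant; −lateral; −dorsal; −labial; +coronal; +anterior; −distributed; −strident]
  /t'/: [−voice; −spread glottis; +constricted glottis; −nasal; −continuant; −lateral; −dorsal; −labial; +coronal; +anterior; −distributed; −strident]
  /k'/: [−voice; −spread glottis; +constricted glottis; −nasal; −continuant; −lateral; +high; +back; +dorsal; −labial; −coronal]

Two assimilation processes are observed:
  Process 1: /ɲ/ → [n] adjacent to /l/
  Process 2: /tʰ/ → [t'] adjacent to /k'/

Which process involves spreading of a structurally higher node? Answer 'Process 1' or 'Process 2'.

Process 1 alters [anterior], [distributed]; the lowest common ancestor is Coronal (depth 2 from Root).
In Process 2, [spread glottis], [constricted glottis] change, so the minimal spreading node is Laryngeal at depth 1.
Laryngeal is closer to Root than Coronal, so Process 2 spreads the higher node.

Process 2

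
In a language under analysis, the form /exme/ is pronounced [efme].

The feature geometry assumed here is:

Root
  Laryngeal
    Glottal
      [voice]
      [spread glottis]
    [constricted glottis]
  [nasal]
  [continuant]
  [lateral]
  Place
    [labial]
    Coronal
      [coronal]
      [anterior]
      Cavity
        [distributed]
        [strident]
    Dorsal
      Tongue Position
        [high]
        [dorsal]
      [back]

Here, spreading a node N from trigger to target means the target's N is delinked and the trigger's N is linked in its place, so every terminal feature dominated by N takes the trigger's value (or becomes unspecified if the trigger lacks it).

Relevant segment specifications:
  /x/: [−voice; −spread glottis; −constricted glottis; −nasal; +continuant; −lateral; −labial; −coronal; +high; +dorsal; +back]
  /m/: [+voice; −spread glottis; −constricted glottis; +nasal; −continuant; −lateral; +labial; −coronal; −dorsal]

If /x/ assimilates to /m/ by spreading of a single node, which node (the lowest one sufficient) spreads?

Place

/x/ and [f] differ in [labial], [dorsal], [high], [back]; every other specified feature is identical.
Tracing each changed feature up the tree, the paths first meet at Place; any lower node misses at least one of them.
Spreading Place from /m/ overwrites each of those terminals with /m/'s values, yielding exactly [f].
Had Root spread, [nasal], [continuant] would have taken /m/'s values; they stay as in /x/, confirming the spreading constituent is exactly Place.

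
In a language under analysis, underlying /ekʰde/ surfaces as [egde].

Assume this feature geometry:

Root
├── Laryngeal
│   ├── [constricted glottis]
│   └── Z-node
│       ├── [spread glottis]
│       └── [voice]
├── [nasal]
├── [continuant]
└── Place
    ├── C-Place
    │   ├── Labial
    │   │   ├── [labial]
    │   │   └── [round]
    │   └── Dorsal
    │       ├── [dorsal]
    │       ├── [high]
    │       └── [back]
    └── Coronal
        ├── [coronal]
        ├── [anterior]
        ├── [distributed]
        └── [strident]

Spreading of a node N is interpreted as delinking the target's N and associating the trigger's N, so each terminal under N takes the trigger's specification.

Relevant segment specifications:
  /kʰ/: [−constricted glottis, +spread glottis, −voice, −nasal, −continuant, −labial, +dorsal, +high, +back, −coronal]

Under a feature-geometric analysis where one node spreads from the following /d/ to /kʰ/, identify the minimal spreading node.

Feature comparison: [voice], [spread glottis] differ between /kʰ/ and [g]; the remaining terminals match.
The smallest constituent containing every changed terminal is Z-node — each of its daughters lacks at least one of the affected features.
If Z-node spreads, every terminal under it takes /d/'s value, producing [g] as observed.
[dorsal], [coronal] stay as in /kʰ/ although /d/ differs there, so no node dominating them spread; among the remaining candidates Z-node is the lowest that derives the output.

Z-node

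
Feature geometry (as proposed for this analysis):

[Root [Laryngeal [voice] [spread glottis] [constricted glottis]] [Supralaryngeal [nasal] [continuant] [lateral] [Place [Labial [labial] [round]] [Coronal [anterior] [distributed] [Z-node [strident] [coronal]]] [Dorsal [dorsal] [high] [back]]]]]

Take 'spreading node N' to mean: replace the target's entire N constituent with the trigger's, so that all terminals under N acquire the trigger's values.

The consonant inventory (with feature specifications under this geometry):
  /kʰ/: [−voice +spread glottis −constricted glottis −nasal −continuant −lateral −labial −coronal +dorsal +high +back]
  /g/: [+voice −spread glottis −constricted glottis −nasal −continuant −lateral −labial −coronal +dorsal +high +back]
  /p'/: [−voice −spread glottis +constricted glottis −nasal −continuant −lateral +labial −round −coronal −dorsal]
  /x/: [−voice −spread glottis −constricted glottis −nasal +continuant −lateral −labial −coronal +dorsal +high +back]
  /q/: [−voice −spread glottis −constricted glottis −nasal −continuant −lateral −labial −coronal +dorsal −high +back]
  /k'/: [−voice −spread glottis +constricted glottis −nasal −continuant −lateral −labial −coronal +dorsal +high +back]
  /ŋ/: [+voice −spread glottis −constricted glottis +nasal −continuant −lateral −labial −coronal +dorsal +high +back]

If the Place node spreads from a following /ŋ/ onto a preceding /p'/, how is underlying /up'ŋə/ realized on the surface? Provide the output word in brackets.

[uk'ŋə]

Terminals under Place in this geometry: [labial], [round], [anterior], [distributed], [strident], [coronal], [dorsal], [high], [back].
Spreading Place from /ŋ/ onto /p'/ replaces those values with /ŋ/'s: [−labial], [−coronal], [+dorsal], [+high], [+back]. Features outside Place ([voice], [spread glottis], [constricted glottis], …) stay as in /p'/.
Among the inventory, only /k'/ has exactly this specification, giving the surface form [uk'ŋə].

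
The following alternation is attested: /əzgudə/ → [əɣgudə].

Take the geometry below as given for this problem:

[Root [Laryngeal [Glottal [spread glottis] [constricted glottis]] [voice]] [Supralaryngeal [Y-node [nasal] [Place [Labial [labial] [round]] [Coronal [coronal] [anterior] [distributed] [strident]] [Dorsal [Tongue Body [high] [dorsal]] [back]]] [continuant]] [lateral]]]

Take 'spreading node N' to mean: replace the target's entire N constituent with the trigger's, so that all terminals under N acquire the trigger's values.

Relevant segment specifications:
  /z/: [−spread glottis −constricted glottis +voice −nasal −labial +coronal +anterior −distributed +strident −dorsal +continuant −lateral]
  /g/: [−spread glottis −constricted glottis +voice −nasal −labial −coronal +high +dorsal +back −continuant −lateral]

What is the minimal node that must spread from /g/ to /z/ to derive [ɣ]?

/z/ and [ɣ] differ in [coronal], [anterior], [distributed], [strident], [dorsal], [high], [back]; every other specified feature is identical.
In this geometry the lowest node dominating all of them is Place: every daughter of Place dominates only a proper subset, so no lower node suffices.
Delinking /z/'s Place and associating /g/'s Place gives precisely the feature bundle of [ɣ].
Since [continuant] is preserved even though /g/ disagrees there, no node above Place spread.

Place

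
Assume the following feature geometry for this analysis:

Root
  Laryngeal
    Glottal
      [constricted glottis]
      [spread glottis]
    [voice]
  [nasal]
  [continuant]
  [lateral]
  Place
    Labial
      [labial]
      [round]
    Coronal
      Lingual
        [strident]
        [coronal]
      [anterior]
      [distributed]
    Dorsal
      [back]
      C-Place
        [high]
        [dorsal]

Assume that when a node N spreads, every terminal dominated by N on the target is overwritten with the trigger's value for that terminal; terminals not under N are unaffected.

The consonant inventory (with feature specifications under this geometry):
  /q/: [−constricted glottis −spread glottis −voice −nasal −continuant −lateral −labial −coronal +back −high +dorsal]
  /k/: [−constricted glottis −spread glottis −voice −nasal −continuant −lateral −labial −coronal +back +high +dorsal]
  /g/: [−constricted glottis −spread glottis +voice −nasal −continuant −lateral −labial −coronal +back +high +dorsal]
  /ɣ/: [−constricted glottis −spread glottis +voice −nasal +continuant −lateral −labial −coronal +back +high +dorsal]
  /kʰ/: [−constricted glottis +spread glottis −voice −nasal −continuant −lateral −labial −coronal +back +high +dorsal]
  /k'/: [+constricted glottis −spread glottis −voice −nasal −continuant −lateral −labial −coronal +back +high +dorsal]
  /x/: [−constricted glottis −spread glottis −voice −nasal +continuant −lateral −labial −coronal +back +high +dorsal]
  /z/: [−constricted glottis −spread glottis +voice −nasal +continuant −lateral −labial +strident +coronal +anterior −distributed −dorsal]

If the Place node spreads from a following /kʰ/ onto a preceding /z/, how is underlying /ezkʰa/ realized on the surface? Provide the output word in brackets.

Terminals under Place in this geometry: [labial], [round], [strident], [coronal], [anterior], [distributed], [back], [high], [dorsal].
The target acquires /kʰ/'s values for everything under Place — [−labial], [−coronal], [+back], [+high], [+dorsal] — while keeping its own [constricted glottis], [spread glottis], [voice], ….
The resulting bundle matches /ɣ/ in the inventory; substituting it for /z/ gives [eɣkʰa].

[eɣkʰa]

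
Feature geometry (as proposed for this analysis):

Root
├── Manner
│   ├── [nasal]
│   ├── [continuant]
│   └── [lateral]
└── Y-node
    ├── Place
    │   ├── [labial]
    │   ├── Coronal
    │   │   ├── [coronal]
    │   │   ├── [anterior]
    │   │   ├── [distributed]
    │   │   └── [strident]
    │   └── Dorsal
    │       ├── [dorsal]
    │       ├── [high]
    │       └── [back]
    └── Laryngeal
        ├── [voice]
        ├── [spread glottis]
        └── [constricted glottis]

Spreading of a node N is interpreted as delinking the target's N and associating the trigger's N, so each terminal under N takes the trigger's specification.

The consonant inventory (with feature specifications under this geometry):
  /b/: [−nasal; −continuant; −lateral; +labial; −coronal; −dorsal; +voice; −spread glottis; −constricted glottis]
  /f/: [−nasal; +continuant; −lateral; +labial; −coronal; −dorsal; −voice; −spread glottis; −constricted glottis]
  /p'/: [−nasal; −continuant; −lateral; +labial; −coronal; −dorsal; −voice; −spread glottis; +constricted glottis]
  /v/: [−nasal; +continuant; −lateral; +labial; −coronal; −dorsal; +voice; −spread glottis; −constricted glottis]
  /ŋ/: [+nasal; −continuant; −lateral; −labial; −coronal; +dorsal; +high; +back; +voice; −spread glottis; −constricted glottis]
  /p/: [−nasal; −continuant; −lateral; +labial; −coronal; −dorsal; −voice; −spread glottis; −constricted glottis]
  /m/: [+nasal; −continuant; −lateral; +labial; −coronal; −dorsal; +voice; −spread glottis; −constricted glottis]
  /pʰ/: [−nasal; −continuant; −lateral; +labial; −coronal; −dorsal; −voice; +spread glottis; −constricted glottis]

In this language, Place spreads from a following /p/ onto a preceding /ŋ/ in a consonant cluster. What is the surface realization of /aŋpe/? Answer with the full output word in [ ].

Place immediately or transitively dominates [labial], [coronal], [anterior], [distributed], [strident], [dorsal], [high], [back].
Spreading Place from /p/ onto /ŋ/ replaces those values with /p/'s: [+labial], [−coronal], [−dorsal]. Features outside Place ([nasal], [continuant], [lateral], …) stay as in /ŋ/.
The resulting bundle matches /m/ in the inventory; substituting it for /ŋ/ gives [ampe].

[ampe]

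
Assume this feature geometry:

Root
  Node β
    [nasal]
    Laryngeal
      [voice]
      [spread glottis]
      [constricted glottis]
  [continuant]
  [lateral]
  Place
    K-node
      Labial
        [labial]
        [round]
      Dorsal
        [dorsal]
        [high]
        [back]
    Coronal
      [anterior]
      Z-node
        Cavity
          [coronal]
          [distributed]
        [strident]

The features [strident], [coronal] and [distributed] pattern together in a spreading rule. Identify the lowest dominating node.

Z-node

[strident] lies under Z-node (below Place).
[coronal]: Root / Place / Coronal / Z-node / Cavity / [coronal].
[distributed] lies under Cavity (below Place).
Z-node is the lowest common ancestor — every listed feature sits under it, and no single subconstituent of Z-node covers them all.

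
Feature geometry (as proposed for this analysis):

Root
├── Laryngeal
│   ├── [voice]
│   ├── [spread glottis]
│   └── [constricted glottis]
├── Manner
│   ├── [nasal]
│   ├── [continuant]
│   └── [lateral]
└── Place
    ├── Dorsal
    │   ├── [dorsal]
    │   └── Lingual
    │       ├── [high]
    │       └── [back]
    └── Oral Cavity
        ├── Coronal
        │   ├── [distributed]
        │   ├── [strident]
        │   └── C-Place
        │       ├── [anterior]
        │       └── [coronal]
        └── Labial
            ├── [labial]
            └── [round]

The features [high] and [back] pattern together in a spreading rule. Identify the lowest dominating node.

[high]: Root → Place → Dorsal → Lingual → [high].
[back] lies under Lingual (below Place).
The lowest node appearing on every path is Lingual; each proper daughter of Lingual fails to dominate at least one of the listed features.

Lingual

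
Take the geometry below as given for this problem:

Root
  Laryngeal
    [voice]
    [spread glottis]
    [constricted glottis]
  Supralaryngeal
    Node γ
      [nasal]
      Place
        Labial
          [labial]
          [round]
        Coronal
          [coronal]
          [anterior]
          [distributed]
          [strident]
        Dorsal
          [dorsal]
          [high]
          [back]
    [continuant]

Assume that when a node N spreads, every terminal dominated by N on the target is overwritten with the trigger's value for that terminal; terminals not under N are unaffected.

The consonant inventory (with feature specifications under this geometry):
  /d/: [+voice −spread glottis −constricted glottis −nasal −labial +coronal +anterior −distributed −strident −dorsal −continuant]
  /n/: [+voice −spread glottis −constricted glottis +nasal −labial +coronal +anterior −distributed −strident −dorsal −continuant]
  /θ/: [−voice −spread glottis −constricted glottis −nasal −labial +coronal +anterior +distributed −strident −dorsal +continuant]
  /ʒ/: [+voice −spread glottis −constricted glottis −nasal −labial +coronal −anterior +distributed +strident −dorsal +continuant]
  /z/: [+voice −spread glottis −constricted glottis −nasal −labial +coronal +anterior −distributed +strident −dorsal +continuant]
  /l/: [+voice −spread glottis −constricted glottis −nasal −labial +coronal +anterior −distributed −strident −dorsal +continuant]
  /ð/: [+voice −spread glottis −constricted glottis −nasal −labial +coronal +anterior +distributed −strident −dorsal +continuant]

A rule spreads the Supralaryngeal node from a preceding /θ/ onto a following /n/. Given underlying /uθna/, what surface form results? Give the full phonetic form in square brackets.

[uθða]

The Supralaryngeal node dominates the terminals [nasal], [labial], [round], [coronal], [anterior], [distributed], [strident], [dorsal], [high], [back], [continuant].
Spreading Supralaryngeal from /θ/ onto /n/ replaces those values with /θ/'s: [−nasal], [−labial], [+coronal], [+anterior], [+distributed], [−strident], [−dorsal], [+continuant]. Features outside Supralaryngeal ([voice], [spread glottis], [constricted glottis]) stay as in /n/.
The resulting bundle matches /ð/ in the inventory; substituting it for /n/ gives [uθða].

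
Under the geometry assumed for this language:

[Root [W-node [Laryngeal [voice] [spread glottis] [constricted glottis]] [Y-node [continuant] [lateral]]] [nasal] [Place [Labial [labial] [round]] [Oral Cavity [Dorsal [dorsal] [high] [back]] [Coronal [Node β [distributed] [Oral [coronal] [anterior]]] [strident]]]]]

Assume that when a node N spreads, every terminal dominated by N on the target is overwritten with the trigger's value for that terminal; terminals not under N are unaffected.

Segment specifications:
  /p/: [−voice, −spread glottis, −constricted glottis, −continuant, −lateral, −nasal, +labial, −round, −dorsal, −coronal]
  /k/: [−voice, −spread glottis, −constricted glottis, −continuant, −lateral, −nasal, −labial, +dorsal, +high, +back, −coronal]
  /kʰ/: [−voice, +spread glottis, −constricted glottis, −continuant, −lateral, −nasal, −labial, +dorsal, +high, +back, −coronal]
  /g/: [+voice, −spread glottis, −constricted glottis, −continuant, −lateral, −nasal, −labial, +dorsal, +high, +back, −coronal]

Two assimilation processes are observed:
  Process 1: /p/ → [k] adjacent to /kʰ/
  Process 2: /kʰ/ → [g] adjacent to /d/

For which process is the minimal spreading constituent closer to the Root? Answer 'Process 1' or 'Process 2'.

Process 1: the features that change are [labial], [round], [dorsal], [high], [back]; the minimal node is Place (depth 1).
Process 2 alters [voice], [spread glottis]; the lowest common ancestor is Laryngeal (depth 2 from Root).
Place is closer to Root than Laryngeal, so Process 1 spreads the higher node.

Process 1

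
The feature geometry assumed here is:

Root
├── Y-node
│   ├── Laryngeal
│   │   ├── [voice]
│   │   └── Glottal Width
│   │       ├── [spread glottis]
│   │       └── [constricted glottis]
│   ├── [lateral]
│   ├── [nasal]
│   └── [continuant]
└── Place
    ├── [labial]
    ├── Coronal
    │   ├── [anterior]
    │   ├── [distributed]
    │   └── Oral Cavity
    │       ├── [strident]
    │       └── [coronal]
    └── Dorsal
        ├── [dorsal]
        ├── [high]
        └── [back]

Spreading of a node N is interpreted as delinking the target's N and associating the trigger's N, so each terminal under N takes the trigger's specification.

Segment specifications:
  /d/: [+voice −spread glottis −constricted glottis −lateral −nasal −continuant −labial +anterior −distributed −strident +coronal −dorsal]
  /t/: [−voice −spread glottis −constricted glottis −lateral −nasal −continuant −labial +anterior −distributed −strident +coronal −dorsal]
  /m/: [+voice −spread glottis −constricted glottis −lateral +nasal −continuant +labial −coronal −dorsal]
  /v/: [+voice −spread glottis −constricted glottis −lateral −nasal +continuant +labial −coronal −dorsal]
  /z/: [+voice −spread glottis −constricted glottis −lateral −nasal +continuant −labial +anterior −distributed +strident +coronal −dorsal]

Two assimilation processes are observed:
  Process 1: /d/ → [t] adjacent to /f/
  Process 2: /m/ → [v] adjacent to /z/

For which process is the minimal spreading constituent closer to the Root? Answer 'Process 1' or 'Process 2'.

Process 2

Process 1 alters [voice]; the lowest dominating node is [voice] (depth 3 from Root).
Process 2 alters [nasal], [continuant]; the lowest common ancestor is Y-node (depth 1 from Root).
Y-node (depth 1) sits above [voice] (depth 3), making Process 2 the one with the higher spreading node.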